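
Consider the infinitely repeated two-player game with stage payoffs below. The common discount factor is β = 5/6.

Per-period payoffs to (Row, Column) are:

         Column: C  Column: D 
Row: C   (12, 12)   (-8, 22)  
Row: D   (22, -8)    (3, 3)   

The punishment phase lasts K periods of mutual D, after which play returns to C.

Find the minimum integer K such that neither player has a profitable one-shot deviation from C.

2

No profitable deviation requires (12−3)(β+…+β^K) ≥ 22−12, i.e. β+…+β^K ≥ 10/9 ≈ 1.1111.
With β = 5/6, the partial sums are K=1: 0.8333, K=2: 1.5278.
K = 2 is the first length at which the sum reaches 1.1111.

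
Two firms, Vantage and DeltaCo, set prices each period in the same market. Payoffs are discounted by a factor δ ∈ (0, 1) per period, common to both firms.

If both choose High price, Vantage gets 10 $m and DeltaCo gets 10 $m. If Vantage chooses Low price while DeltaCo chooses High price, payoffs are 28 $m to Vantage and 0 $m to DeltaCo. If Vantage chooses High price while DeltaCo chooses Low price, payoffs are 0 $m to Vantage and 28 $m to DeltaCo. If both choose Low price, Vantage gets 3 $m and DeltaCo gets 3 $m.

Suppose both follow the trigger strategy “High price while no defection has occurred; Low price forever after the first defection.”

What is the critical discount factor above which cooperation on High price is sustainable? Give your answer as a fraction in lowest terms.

One-period gain from deviating is 28 − 10 = 18. The loss is 10 − 3 = 7 in every subsequent period, with present value 7·δ/(1−δ).
Deviation is unprofitable when 7·δ/(1−δ) ≥ 18, i.e. δ/(1−δ) ≥ 18/7.
Equivalently δ ≥ 18/(18+7) = 18/25.

18/25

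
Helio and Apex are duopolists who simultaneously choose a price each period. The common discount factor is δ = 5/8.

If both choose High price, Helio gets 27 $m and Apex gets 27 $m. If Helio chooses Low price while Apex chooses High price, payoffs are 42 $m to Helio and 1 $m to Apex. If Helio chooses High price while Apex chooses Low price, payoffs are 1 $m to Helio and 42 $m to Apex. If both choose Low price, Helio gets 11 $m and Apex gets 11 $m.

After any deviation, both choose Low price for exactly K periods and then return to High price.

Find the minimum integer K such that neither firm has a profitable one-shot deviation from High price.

2

No profitable deviation requires (27−11)(δ+…+δ^K) ≥ 42−27, i.e. δ+…+δ^K ≥ 15/16 ≈ 0.9375.
With δ = 5/8, the partial sums are K=1: 0.6250, K=2: 1.0156.
K = 2 is the first length at which the sum reaches 0.9375.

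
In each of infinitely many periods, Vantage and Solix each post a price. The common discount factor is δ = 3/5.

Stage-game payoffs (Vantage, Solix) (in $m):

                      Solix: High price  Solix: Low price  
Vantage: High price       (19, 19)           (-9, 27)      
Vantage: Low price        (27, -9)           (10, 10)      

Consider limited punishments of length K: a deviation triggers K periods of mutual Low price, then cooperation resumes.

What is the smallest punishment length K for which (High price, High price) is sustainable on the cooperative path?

2

IC: δ(1−δ^K)/(1−δ) ≥ (27−19)/(19−10) = 8/9.
With δ = 3/5: need 1 − δ^K ≥ 8/9·(1−3/5)/(3/5), i.e. δ^K ≤ 0.4074.
Since (3/5)^1 = 0.6000 and (3/5)^2 = 0.3600, the smallest such K is 2.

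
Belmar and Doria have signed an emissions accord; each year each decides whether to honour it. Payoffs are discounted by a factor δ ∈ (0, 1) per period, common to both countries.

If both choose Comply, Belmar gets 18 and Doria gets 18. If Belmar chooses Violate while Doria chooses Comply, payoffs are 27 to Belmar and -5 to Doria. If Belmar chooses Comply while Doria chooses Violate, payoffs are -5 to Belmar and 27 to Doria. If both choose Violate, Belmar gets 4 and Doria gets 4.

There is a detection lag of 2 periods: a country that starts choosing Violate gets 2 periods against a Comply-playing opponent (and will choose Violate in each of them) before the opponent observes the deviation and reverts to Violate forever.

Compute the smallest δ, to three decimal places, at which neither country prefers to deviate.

0.626

The best deviation is to choose Violate for all 2 undetected periods, earning 27 each, then 4 forever once detected.
Deviation value: 27(1−δ^2)/(1−δ) + 4δ^2/(1−δ); cooperation value: 18/(1−δ).
IC: 18 ≥ 27(1−δ^2) + 4δ^2 = 27 − 23δ^2.
So δ^2 ≥ 9/23, giving δ ≥ (9/23)^(1/2) ≈ 0.626.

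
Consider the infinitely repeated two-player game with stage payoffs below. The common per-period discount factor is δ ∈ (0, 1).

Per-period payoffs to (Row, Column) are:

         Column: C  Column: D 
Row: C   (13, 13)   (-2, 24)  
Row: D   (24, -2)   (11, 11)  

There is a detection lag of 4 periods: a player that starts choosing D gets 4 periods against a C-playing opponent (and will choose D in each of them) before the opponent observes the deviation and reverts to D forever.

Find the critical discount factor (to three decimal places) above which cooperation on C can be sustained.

0.959

A deviator earns 24 for 4 periods, then 11 forever; cooperating earns 13 forever. Multiplying the IC by (1−δ):
13 ≥ 24(1−δ^4) + 11δ^4, so 13·δ^4 ≥ 11 and δ^4 ≥ 11/13.
δ ≥ (11/13)^(1/4) ≈ 0.959.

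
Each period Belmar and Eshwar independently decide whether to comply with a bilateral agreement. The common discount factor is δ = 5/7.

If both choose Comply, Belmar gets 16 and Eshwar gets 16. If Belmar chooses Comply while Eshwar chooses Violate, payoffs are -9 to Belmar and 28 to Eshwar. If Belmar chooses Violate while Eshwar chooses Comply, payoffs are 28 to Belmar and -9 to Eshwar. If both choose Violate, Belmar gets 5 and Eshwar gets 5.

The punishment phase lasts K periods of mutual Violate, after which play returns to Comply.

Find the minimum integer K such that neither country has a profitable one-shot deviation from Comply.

Need Σ_{k=1}^{K} δ^k ≥ (28−16)/(16−5) = 1.0909 at δ = 5/7.
At K = 1 the sum is 0.7143 < 1.0909; at K = 2 it is 1.2245 ≥ 1.0909.
So the minimum punishment length is K = 2.

2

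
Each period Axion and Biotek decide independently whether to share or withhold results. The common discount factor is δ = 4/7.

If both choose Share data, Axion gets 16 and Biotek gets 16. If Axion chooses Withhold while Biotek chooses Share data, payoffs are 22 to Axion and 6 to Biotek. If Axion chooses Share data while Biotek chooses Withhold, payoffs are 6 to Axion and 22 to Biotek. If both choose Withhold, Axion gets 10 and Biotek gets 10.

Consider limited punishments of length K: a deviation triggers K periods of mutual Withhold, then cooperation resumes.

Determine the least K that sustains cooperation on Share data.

3

Need Σ_{k=1}^{K} δ^k ≥ (22−16)/(16−10) = 1.0000 at δ = 4/7.
At K = 2 the sum is 0.8980 < 1.0000; at K = 3 it is 1.0845 ≥ 1.0000.
So the minimum punishment length is K = 3.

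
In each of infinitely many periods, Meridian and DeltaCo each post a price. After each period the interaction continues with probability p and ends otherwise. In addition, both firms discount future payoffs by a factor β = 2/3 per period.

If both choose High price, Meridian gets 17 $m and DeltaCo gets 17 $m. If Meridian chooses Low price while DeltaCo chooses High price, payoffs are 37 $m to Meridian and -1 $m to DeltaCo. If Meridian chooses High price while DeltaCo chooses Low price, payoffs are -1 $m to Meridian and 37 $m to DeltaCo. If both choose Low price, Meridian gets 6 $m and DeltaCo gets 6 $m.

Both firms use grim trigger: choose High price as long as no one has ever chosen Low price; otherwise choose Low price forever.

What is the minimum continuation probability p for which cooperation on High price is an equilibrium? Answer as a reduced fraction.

Expected continuation weight on next period's payoff is β·p = 2/3·p, which plays the role of the discount factor.
Cooperation requires 2/3·p ≥ (37−17)/(37−6) = 20/31, hence p ≥ 30/31.

30/31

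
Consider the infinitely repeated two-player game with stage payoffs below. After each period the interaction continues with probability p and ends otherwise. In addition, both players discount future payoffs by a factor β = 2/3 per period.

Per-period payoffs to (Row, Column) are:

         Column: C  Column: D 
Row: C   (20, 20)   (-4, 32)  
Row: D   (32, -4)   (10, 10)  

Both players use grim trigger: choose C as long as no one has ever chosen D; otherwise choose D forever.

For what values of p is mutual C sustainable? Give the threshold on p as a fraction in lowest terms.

9/11

Expected continuation weight on next period's payoff is β·p = 2/3·p, which plays the role of the discount factor.
Cooperation requires 2/3·p ≥ (32−20)/(32−10) = 6/11, hence p ≥ 9/11.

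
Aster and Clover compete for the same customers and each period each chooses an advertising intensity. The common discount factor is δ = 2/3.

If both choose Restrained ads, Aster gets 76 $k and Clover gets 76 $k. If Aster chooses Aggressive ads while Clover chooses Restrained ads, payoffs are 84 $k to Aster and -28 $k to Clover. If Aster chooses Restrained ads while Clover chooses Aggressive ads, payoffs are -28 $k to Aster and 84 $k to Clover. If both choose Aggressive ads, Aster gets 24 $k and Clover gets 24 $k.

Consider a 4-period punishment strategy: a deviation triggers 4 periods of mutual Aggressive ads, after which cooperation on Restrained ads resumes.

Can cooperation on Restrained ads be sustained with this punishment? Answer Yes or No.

Yes

IC: δ+…+δ^4 ≥ (84−76)/(76−24) = 2/13.
At δ = 2/3: partial sum = 1.6049 ≥ 0.1538. Cooperation sustainable.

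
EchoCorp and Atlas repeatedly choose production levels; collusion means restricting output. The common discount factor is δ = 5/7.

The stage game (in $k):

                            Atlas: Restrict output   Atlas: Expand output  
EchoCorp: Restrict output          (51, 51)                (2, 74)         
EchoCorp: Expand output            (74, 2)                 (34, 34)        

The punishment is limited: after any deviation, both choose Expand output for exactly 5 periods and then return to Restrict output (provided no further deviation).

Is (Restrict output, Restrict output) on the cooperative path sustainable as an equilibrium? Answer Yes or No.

Yes

A one-shot deviation gives 74 now, then 34 for 5 periods, then back to 51.
Gain from deviating: (74−51) today; loss: (51−34) in each of the next 5 periods.
No-deviation condition: (51−34)(δ+…+δ^5) ≥ 74−51, i.e. δ+…+δ^5 ≥ 23/17.
At δ = 5/7: δ+…+δ^5 = 2.0352 ≥ 1.3529.
So cooperation is sustainable.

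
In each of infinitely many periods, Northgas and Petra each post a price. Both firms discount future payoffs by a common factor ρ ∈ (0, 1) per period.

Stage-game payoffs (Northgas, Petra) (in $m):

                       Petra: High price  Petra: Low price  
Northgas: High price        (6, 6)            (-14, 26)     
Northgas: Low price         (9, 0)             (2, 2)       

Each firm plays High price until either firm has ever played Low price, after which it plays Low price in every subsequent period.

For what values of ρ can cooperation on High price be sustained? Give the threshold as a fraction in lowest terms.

Northgas: cooperation gives 6 each period; deviation gives 9 once then 2 forever.
  6/(1−ρ) ≥ 9 + 2ρ/(1−ρ) ⇒ ρ ≥ 3/7.
Petra: cooperation gives 6 each period; deviation gives 26 once then 2 forever.
  ρ ≥ 20/24 = 5/6.
Both must hold, so the binding constraint is Petra's: ρ ≥ 5/6.

5/6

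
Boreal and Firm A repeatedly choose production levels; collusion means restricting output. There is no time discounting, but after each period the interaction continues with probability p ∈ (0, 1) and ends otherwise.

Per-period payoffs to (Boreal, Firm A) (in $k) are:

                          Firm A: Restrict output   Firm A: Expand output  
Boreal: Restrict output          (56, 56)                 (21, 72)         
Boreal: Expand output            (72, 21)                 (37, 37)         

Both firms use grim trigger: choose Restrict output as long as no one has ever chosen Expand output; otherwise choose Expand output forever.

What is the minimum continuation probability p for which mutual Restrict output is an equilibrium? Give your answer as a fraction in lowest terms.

With no time discounting, the continuation probability p plays the role of the discount factor.
Grim-trigger IC: 56/(1−p) ≥ 72 + 37p/(1−p) ⇒ p ≥ (72−56)/(72−37) = 16/35.

16/35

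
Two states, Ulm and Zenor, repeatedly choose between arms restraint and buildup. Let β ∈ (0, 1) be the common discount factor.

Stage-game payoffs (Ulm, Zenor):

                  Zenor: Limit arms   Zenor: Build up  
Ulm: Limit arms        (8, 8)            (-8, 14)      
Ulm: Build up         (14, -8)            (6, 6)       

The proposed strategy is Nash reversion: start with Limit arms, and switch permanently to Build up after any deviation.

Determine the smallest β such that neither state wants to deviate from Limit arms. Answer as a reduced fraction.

Under grim trigger the critical discount factor is (T−C)/(T−P) with T = 14, C = 8, P = 6.
β* = (14−8)/(14−6) = 6/8 = 3/4.

3/4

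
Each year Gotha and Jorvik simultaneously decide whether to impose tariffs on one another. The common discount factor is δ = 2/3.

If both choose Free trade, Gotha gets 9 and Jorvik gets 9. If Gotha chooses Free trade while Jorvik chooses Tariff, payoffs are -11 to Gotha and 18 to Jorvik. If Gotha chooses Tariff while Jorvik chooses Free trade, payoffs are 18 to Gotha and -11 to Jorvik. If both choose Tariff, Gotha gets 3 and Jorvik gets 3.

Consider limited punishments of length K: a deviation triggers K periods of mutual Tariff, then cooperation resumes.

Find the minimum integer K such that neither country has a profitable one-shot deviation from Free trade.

4

No profitable deviation requires (9−3)(δ+…+δ^K) ≥ 18−9, i.e. δ+…+δ^K ≥ 3/2 ≈ 1.5000.
With δ = 2/3, the partial sums are K=1: 0.6667, K=2: 1.1111, K=3: 1.4074, K=4: 1.6049.
K = 4 is the first length at which the sum reaches 1.5000.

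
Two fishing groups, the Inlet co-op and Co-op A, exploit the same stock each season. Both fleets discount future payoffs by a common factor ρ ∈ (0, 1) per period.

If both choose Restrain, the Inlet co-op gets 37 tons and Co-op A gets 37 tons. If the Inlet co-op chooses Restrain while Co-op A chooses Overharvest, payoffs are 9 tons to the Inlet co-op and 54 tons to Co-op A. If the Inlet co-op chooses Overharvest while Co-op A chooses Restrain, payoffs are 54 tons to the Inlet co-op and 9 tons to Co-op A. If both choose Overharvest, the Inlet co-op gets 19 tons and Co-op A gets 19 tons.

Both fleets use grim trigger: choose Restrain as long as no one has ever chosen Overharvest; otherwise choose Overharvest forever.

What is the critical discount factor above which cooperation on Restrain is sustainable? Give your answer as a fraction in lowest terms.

17/35

Cooperation forever yields 37 each period: 37/(1−ρ).
Deviating yields 54 once, then 19 forever: 54 + 19ρ/(1−ρ).
No profitable deviation requires 37/(1−ρ) ≥ 54 + 19ρ/(1−ρ).
Multiplying by (1−ρ): 37 ≥ 54(1−ρ) + 19ρ = 54 − 35ρ.
So 35ρ ≥ 17, i.e. ρ ≥ 17/35.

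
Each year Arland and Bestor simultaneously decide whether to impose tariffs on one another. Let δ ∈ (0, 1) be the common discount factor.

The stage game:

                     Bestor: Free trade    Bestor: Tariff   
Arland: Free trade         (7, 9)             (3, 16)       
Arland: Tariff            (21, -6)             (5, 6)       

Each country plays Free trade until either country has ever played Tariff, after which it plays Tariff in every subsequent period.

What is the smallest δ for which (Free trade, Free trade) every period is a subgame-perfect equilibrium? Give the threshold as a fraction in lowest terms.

7/8

Arland: cooperation gives 7 each period; deviation gives 21 once then 5 forever.
  7/(1−δ) ≥ 21 + 5δ/(1−δ) ⇒ δ ≥ 14/16 = 7/8.
Bestor: cooperation gives 9 each period; deviation gives 16 once then 6 forever.
  δ ≥ 7/10.
Both must hold, so the binding constraint is Arland's: δ ≥ 7/8.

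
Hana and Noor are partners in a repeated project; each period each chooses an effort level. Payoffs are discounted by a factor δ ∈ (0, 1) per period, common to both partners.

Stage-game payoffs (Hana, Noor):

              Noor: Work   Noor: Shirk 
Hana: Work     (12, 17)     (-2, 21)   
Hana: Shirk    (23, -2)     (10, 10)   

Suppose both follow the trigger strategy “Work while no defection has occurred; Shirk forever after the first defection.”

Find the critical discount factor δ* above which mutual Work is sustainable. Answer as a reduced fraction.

Hana: cooperation gives 12 each period; deviation gives 23 once then 10 forever.
  12/(1−δ) ≥ 23 + 10δ/(1−δ) ⇒ δ ≥ 11/13.
Noor: cooperation gives 17 each period; deviation gives 21 once then 10 forever.
  δ ≥ 4/11.
Both must hold, so the binding constraint is Hana's: δ ≥ 11/13.

11/13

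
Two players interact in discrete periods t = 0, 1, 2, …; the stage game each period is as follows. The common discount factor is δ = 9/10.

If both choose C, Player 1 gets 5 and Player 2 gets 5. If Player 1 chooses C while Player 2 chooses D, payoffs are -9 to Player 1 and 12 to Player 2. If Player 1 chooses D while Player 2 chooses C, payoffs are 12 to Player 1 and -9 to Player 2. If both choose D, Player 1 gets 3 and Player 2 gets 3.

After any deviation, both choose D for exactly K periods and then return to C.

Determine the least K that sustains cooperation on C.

5

IC: δ(1−δ^K)/(1−δ) ≥ (12−5)/(5−3) = 7/2.
With δ = 9/10: need 1 − δ^K ≥ 7/2·(1−9/10)/(9/10), i.e. δ^K ≤ 0.6111.
Since (9/10)^4 = 0.6561 and (9/10)^5 = 0.5905, the smallest such K is 5.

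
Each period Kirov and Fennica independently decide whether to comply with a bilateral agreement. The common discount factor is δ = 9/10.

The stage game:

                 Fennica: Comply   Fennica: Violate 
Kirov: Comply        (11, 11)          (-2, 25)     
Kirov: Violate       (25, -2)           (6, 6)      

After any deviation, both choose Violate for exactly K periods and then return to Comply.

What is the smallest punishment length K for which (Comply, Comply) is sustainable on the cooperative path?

IC: δ(1−δ^K)/(1−δ) ≥ (25−11)/(11−6) = 14/5.
With δ = 9/10: need 1 − δ^K ≥ 14/5·(1−9/10)/(9/10), i.e. δ^K ≤ 0.6889.
Since (9/10)^3 = 0.7290 and (9/10)^4 = 0.6561, the smallest such K is 4.

4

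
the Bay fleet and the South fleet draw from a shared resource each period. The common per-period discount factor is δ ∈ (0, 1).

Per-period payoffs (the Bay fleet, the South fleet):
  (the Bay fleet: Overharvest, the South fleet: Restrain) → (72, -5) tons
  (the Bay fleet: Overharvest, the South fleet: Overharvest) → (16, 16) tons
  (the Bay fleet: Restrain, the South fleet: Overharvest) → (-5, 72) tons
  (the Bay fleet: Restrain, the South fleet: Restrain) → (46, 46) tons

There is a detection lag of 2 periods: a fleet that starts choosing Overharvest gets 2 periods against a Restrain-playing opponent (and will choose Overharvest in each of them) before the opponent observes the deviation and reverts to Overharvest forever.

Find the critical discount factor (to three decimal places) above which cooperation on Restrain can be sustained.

0.681

A deviator earns 72 for 2 periods, then 16 forever; cooperating earns 46 forever. Multiplying the IC by (1−δ):
46 ≥ 72(1−δ^2) + 16δ^2, so 56·δ^2 ≥ 26 and δ^2 ≥ 13/28.
δ ≥ (13/28)^(1/2) ≈ 0.681.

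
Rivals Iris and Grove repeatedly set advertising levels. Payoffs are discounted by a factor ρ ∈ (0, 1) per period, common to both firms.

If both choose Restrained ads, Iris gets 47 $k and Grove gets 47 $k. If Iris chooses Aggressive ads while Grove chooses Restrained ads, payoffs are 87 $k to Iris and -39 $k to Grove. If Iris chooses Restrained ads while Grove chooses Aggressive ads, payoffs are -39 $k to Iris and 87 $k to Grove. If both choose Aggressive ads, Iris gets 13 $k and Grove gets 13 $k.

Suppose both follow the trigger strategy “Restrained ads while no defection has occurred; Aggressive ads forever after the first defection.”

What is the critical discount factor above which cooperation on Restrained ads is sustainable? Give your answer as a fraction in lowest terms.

One-period gain from deviating is 87 − 47 = 40. The loss is 47 − 13 = 34 in every subsequent period, with present value 34·ρ/(1−ρ).
Deviation is unprofitable when 34·ρ/(1−ρ) ≥ 40, i.e. ρ/(1−ρ) ≥ 20/17.
Equivalently ρ ≥ 40/(40+34) = 20/37.

20/37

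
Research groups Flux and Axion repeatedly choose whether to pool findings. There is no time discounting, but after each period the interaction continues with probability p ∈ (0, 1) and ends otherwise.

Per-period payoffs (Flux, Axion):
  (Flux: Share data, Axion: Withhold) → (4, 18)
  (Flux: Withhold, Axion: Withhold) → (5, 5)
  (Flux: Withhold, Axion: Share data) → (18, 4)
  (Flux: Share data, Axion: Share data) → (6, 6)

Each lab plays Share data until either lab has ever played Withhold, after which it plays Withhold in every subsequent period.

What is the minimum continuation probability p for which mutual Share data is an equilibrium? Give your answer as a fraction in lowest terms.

With no time discounting, the continuation probability p plays the role of the discount factor.
Grim-trigger IC: 6/(1−p) ≥ 18 + 5p/(1−p) ⇒ p ≥ (18−6)/(18−5) = 12/13.

12/13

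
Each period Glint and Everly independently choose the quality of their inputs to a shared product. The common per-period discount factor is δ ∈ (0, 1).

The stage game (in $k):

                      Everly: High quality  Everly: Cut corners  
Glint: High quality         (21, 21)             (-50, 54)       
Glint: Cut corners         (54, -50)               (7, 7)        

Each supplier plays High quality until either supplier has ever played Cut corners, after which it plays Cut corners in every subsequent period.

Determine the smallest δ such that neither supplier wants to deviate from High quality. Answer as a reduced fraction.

Under grim trigger the critical discount factor is (T−C)/(T−P) with T = 54, C = 21, P = 7.
δ* = (54−21)/(54−7) = 33/47.

33/47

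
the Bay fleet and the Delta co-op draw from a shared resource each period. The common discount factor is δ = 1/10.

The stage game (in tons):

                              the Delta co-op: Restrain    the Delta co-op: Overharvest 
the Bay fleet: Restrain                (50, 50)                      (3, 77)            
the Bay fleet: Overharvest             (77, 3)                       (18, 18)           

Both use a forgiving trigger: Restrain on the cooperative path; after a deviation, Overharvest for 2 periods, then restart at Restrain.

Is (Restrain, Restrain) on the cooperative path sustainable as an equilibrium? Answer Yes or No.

Comparing payoff streams over the 3 periods until play realigns: cooperate → 50(1+δ+…+δ^2); deviate → 77 + 18(δ+…+δ^2).
Cooperation is sustained iff (50−18)(δ+…+δ^2) ≥ 77−50.
δ+…+δ^2 = 1/10·(1−(1/10)^2)/(1−1/10) = 0.1100, and (77−50)/(50−18) = 0.8438.
0.1100 < 0.8438, so cooperation is not sustainable.

No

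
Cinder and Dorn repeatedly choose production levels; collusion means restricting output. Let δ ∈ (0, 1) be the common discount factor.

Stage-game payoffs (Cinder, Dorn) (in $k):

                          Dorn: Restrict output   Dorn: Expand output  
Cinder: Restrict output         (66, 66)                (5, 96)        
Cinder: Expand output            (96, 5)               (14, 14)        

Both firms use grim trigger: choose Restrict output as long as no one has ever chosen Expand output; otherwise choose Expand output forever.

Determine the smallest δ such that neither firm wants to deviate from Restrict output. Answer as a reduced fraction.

15/41

One-period gain from deviating is 96 − 66 = 30. The loss is 66 − 14 = 52 in every subsequent period, with present value 52·δ/(1−δ).
Deviation is unprofitable when 52·δ/(1−δ) ≥ 30, i.e. δ/(1−δ) ≥ 15/26.
Equivalently δ ≥ 30/(30+52) = 15/41.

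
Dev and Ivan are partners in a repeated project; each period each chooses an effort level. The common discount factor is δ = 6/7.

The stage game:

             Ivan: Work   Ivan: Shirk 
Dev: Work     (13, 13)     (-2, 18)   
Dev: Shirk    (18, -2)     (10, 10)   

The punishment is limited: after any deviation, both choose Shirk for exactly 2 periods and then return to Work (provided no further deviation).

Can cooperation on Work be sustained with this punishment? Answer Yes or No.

Comparing payoff streams over the 3 periods until play realigns: cooperate → 13(1+δ+…+δ^2); deviate → 18 + 10(δ+…+δ^2).
Cooperation is sustained iff (13−10)(δ+…+δ^2) ≥ 18−13.
δ+…+δ^2 = 6/7·(1−(6/7)^2)/(1−6/7) = 1.5918, and (18−13)/(13−10) = 1.6667.
1.5918 < 1.6667, so cooperation is not sustainable.

No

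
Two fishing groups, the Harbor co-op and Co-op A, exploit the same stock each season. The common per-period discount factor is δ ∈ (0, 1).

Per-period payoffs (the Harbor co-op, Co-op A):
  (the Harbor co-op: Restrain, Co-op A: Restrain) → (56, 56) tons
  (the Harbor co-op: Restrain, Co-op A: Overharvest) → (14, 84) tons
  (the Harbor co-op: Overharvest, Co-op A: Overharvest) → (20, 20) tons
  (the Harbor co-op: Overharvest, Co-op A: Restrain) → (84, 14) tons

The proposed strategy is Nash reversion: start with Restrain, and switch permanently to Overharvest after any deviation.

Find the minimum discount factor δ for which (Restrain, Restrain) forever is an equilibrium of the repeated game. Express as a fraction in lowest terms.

7/16

Under grim trigger the critical discount factor is (T−C)/(T−P) with T = 84, C = 56, P = 20.
δ* = (84−56)/(84−20) = 28/64 = 7/16.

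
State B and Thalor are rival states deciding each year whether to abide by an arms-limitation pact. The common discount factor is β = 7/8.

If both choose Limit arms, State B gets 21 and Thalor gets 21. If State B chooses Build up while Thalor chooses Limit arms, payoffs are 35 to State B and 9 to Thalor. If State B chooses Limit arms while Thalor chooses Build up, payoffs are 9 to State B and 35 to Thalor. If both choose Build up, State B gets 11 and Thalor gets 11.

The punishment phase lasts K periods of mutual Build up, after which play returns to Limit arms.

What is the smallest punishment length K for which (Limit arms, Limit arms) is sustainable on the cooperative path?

2

IC: β(1−β^K)/(1−β) ≥ (35−21)/(21−11) = 7/5.
With β = 7/8: need 1 − β^K ≥ 7/5·(1−7/8)/(7/8), i.e. β^K ≤ 0.8000.
Since (7/8)^1 = 0.8750 and (7/8)^2 = 0.7656, the smallest such K is 2.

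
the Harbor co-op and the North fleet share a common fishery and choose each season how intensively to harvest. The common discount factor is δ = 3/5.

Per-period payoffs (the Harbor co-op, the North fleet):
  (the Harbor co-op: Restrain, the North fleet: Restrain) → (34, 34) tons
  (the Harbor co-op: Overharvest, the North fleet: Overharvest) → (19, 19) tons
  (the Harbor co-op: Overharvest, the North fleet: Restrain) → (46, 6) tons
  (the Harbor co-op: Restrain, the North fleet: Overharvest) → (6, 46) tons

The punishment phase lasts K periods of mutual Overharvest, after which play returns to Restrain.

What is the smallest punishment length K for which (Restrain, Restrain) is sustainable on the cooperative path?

2

Need Σ_{k=1}^{K} δ^k ≥ (46−34)/(34−19) = 0.8000 at δ = 3/5.
At K = 1 the sum is 0.6000 < 0.8000; at K = 2 it is 0.9600 ≥ 0.8000.
So the minimum punishment length is K = 2.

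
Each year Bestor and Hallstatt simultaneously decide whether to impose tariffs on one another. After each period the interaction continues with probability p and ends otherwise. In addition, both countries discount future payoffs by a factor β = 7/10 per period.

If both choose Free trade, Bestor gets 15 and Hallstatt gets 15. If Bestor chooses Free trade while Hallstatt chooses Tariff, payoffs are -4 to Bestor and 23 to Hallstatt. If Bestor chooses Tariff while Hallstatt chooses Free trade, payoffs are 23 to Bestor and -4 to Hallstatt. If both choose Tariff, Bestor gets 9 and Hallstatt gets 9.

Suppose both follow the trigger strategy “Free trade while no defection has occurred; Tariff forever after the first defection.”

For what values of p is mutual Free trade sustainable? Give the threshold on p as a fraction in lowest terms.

40/49

With continuation probability p and discount β, the effective per-period discount factor is βp.
Grim-trigger IC: βp ≥ (23−15)/(23−9) = 4/7.
So p ≥ (4/7)/(7/10) = 40/49.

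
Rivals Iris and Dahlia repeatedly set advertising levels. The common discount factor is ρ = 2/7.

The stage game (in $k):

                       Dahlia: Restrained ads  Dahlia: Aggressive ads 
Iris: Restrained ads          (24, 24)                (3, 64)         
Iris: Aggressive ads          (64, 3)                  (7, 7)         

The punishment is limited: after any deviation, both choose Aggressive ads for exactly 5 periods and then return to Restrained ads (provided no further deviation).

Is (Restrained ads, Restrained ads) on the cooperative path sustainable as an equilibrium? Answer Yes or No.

No

A one-shot deviation gives 64 now, then 7 for 5 periods, then back to 24.
Gain from deviating: (64−24) today; loss: (24−7) in each of the next 5 periods.
No-deviation condition: (24−7)(ρ+…+ρ^5) ≥ 64−24, i.e. ρ+…+ρ^5 ≥ 40/17.
At ρ = 2/7: ρ+…+ρ^5 = 0.3992 < 2.3529.
So cooperation is not sustainable.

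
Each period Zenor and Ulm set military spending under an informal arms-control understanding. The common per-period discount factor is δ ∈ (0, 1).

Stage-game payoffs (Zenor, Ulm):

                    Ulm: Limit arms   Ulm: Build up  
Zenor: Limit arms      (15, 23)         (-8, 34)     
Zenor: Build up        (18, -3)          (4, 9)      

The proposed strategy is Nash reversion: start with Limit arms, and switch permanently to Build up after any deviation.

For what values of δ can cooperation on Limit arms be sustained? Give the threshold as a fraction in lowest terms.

Zenor's threshold: (18−15)/(18−4) = 3/14.
Ulm's threshold: (34−23)/(34−9) = 11/25.
3/14 < 11/25, so Ulm binds and δ* = 11/25.

11/25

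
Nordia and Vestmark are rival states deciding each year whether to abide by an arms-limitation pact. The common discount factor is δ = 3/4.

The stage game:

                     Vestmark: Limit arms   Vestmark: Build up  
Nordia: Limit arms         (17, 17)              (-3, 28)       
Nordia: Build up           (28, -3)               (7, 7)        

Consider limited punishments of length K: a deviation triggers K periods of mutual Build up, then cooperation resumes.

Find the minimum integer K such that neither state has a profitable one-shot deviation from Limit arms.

Need Σ_{k=1}^{K} δ^k ≥ (28−17)/(17−7) = 1.1000 at δ = 3/4.
At K = 1 the sum is 0.7500 < 1.1000; at K = 2 it is 1.3125 ≥ 1.1000.
So the minimum punishment length is K = 2.

2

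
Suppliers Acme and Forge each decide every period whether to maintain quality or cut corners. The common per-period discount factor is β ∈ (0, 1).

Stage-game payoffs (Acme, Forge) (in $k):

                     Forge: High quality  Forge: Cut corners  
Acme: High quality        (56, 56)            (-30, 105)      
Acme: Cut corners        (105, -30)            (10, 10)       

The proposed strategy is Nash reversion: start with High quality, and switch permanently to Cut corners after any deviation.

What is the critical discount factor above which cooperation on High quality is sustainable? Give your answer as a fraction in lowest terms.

49/95

Under grim trigger the critical discount factor is (T−C)/(T−P) with T = 105, C = 56, P = 10.
β* = (105−56)/(105−10) = 49/95.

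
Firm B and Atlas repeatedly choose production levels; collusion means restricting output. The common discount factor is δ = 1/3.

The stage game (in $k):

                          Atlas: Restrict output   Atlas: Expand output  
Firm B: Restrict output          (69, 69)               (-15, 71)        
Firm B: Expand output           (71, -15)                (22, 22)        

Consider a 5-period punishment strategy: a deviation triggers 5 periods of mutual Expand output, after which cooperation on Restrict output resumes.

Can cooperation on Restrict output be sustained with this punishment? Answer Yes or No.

Yes

A one-shot deviation gives 71 now, then 22 for 5 periods, then back to 69.
Gain from deviating: (71−69) today; loss: (69−22) in each of the next 5 periods.
No-deviation condition: (69−22)(δ+…+δ^5) ≥ 71−69, i.e. δ+…+δ^5 ≥ 2/47.
At δ = 1/3: δ+…+δ^5 = 0.4979 ≥ 0.0426.
So cooperation is sustainable.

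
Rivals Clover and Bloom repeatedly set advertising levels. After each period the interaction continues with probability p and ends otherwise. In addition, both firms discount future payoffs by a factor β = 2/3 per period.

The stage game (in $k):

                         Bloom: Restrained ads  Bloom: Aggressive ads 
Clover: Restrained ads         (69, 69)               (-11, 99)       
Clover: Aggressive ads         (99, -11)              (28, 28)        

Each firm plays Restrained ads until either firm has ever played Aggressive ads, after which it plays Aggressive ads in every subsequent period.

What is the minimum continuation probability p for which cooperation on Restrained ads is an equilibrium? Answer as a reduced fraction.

With continuation probability p and discount β, the effective per-period discount factor is βp.
Grim-trigger IC: βp ≥ (99−69)/(99−28) = 30/71.
So p ≥ (30/71)/(2/3) = 45/71.

45/71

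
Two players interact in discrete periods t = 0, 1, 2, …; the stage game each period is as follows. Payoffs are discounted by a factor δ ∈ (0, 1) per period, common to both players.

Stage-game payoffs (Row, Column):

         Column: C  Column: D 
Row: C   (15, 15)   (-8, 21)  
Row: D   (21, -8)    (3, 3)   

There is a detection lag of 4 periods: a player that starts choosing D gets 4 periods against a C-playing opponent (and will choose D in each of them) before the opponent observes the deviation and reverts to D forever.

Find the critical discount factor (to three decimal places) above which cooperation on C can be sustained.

0.760

Deviating for the 4 undetected periods gains 21−15 = 6 per period over cooperation, then loses 15−3 = 12 per period forever once punishment starts.
Gain: 6(1 + δ + … + δ^3); loss: 12·δ^4/(1−δ).
No profitable deviation ⇔ 6(1−δ^4) ≤ 12·δ^4, i.e. δ^4 ≥ 6/(6+12) = 1/3.
Hence δ ≥ (1/3)^(1/4) ≈ 0.760.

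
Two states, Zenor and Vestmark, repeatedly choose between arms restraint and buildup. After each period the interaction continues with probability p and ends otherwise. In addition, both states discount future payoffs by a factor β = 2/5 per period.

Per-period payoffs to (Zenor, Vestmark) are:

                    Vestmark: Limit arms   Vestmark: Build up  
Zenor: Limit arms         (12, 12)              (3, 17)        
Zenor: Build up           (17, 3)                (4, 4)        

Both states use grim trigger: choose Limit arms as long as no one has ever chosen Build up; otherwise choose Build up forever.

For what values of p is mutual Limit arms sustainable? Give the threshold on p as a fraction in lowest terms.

Expected continuation weight on next period's payoff is β·p = 2/5·p, which plays the role of the discount factor.
Cooperation requires 2/5·p ≥ (17−12)/(17−4) = 5/13, hence p ≥ 25/26.

25/26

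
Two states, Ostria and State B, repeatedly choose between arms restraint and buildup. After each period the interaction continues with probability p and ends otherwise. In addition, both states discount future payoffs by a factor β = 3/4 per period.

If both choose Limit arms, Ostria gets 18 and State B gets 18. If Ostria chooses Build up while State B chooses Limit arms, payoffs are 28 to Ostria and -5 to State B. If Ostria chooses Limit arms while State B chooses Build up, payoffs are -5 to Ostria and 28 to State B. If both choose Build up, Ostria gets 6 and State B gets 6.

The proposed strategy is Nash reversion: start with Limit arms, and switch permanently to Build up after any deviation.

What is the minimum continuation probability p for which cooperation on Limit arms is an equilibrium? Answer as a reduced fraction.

With continuation probability p and discount β, the effective per-period discount factor is βp.
Grim-trigger IC: βp ≥ (28−18)/(28−6) = 5/11.
So p ≥ (5/11)/(3/4) = 20/33.

20/33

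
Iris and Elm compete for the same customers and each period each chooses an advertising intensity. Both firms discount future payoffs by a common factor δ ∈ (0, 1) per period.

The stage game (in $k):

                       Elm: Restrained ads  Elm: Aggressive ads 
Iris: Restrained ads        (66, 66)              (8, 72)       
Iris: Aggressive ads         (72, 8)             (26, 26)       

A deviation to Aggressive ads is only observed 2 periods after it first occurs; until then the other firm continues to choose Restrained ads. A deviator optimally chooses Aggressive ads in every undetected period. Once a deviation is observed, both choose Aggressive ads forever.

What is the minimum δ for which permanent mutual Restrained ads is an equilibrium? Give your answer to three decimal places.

A deviator earns 72 for 2 periods, then 26 forever; cooperating earns 66 forever. Multiplying the IC by (1−δ):
66 ≥ 72(1−δ^2) + 26δ^2, so 46·δ^2 ≥ 6 and δ^2 ≥ 3/23.
δ ≥ (3/23)^(1/2) ≈ 0.361.

0.361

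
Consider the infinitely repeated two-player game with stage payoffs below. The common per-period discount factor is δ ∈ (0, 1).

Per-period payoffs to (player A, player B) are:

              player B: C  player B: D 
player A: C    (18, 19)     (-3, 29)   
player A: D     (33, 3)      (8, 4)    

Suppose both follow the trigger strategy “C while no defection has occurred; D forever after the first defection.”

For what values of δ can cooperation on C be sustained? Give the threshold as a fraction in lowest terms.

3/5

player A's threshold: (33−18)/(33−8) = 3/5.
player B's threshold: (29−19)/(29−4) = 2/5.
3/5 > 2/5, so player A binds and δ* = 3/5.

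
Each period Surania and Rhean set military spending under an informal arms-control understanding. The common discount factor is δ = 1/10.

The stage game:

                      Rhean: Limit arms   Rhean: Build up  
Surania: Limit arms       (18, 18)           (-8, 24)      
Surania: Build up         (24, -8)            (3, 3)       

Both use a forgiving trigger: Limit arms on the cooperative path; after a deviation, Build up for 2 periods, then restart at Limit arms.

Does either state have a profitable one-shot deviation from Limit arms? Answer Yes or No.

Yes

IC: δ+…+δ^2 ≥ (24−18)/(18−3) = 2/5.
At δ = 1/10: partial sum = 0.1100 < 0.4000. Cooperation not sustainable.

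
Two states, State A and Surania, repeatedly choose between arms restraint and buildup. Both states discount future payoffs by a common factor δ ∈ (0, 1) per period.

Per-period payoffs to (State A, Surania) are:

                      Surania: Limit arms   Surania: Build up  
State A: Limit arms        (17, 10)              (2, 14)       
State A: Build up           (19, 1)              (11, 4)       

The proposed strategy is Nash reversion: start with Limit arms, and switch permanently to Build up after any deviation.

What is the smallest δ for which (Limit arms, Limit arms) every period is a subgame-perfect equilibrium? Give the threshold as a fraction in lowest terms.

2/5

State A's threshold: (19−17)/(19−11) = 1/4.
Surania's threshold: (14−10)/(14−4) = 2/5.
1/4 < 2/5, so Surania binds and δ* = 2/5.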